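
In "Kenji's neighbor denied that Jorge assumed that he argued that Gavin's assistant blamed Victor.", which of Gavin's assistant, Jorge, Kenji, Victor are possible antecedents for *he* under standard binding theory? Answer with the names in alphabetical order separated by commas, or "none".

*he* is a pronoun; Principle B requires it to be free in its binding domain — the clause headed by 'argued'.
— Gavin's assistant: subject of the clause headed by 'blamed'; is c-commanded by the pronoun; coreference would bind this R-expression — blocked (Principle C).
— Jorge: subject of the clause headed by 'assumed'; c-commands the pronoun but lies outside its binding domain — allowed.
— Kenji: possessor inside the subject DP of the matrix clause; does not c-command the pronoun — Principle B does not apply; allowed.
— Victor: object of the clause headed by 'blamed'; is c-commanded by the pronoun; coreference would bind this R-expression — blocked (Principle C).

Jorge, Kenji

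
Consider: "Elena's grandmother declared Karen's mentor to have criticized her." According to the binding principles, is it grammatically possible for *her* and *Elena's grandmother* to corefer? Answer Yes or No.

Yes

*her* is a pronoun; Principle B requires it to be free in its binding domain — the clause headed by 'criticized'.
— Elena's grandmother: subject of the matrix clause; c-commands the pronoun but lies outside its binding domain — allowed.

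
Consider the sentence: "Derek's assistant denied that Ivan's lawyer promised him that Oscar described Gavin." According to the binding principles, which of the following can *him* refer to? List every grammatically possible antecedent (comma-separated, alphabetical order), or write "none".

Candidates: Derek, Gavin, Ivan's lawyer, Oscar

Derek

*him* is a pronoun; Principle B requires it to be free in its binding domain — the clause headed by 'promised'.
— Derek: possessor inside the subject DP of the matrix clause; does not c-command the pronoun — Principle B does not apply; allowed.
— Gavin: object of the clause headed by 'described'; is c-commanded by the pronoun; coreference would bind this R-expression — blocked (Principle C).
— Ivan's lawyer: subject of the clause headed by 'promised'; c-commands the pronoun within its binding domain — blocked (Principle B).
— Oscar: subject of the clause headed by 'described'; is c-commanded by the pronoun; coreference would bind this R-expression — blocked (Principle C).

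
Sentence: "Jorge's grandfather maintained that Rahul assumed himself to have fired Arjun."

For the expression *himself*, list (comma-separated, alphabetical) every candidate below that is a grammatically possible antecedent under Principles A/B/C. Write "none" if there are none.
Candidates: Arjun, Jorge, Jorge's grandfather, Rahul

Rahul

*himself* is a reflexive; Principle A requires it to be bound within its binding domain — the clause headed by 'assumed'.
— Arjun: object of the clause headed by 'fired'; does not c-command the reflexive — cannot bind it (Principle A).
— Jorge: possessor inside the subject DP of the matrix clause; does not c-command the reflexive — cannot bind it (Principle A).
— Jorge's grandfather: subject of the matrix clause; c-commands the reflexive but lies outside its binding domain — cannot bind it (Principle A).
— Rahul: subject of the clause headed by 'assumed'; c-commands the reflexive within its binding domain — allowed (Principle A).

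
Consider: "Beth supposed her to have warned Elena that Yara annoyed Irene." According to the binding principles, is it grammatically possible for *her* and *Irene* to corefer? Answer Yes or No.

No

*her* is a pronoun; Principle B requires it to be free in its binding domain — the matrix clause.
— Irene: object of the clause headed by 'annoyed'; is c-commanded by the pronoun; coreference would bind this R-expression — blocked (Principle C).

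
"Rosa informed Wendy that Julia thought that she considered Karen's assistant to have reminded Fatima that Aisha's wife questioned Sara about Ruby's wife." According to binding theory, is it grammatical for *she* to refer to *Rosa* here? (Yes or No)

Yes

*Rosa* is an R-expression; Principle C requires it to be free (not bound by any c-commanding expression).
— she: subject of the clause headed by 'considered'; the pronoun does not c-command the R-expression — coreference allowed.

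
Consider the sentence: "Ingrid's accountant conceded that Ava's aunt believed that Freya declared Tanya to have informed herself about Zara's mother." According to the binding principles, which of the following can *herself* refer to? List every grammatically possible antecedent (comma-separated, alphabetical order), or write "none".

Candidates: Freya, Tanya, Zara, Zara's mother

*herself* is a reflexive; Principle A requires it to be bound within its binding domain — the clause headed by 'informed'.
— Freya: subject of the clause headed by 'declared'; c-commands the reflexive but lies outside its binding domain — cannot bind it (Principle A).
— Tanya: subject of the clause headed by 'informed'; c-commands the reflexive within its binding domain — allowed (Principle A).
— Zara: possessor inside the second object DP of the clause headed by 'informed'; does not c-command the reflexive — cannot bind it (Principle A).
— Zara's mother: second object of the clause headed by 'informed'; does not c-command the reflexive — cannot bind it (Principle A).

Tanya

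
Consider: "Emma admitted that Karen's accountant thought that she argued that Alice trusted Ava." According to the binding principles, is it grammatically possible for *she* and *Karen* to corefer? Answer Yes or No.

Yes

*she* is a pronoun; Principle B requires it to be free in its binding domain — the clause headed by 'argued'.
— Karen: possessor inside the subject DP of the clause headed by 'thought'; does not c-command the pronoun — Principle B does not apply; allowed.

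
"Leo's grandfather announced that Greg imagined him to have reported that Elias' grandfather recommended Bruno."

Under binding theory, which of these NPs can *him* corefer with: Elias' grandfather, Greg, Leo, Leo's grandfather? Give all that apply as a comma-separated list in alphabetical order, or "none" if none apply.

Leo, Leo's grandfather

*him* is a pronoun; Principle B requires it to be free in its binding domain — the clause headed by 'imagined'.
— Elias' grandfather: subject of the clause headed by 'recommended'; is c-commanded by the pronoun; coreference would bind this R-expression — blocked (Principle C).
— Greg: subject of the clause headed by 'imagined'; c-commands the pronoun within its binding domain — blocked (Principle B).
— Leo: possessor inside the subject DP of the matrix clause; does not c-command the pronoun — Principle B does not apply; allowed.
— Leo's grandfather: subject of the matrix clause; c-commands the pronoun but lies outside its binding domain — allowed.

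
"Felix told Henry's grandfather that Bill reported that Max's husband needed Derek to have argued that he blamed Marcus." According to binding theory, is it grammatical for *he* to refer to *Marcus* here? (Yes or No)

No

*Marcus* is an R-expression; Principle C requires it to be free (not bound by any c-commanding expression).
— he: subject of the clause headed by 'blamed'; the pronoun c-commands the R-expression — coreference blocked (Principle C).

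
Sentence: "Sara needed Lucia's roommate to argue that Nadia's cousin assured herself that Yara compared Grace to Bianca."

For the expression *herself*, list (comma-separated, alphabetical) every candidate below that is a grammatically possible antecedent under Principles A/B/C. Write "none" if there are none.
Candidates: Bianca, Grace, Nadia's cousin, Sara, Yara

Nadia's cousin

*herself* is a reflexive; Principle A requires it to be bound within its binding domain — the clause headed by 'assured'.
— Bianca: second object of the clause headed by 'compared'; does not c-command the reflexive — cannot bind it (Principle A).
— Grace: object of the clause headed by 'compared'; does not c-command the reflexive — cannot bind it (Principle A).
— Nadia's cousin: subject of the clause headed by 'assured'; c-commands the reflexive within its binding domain — allowed (Principle A).
— Sara: subject of the matrix clause; c-commands the reflexive but lies outside its binding domain — cannot bind it (Principle A).
— Yara: subject of the clause headed by 'compared'; does not c-command the reflexive — cannot bind it (Principle A).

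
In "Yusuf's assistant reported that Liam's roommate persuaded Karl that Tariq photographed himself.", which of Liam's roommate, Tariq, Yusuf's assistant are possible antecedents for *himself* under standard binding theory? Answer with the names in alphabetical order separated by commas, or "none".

Tariq

*himself* is a reflexive; Principle A requires it to be bound within its binding domain — the clause headed by 'photographed'.
— Liam's roommate: subject of the clause headed by 'persuaded'; c-commands the reflexive but lies outside its binding domain — cannot bind it (Principle A).
— Tariq: subject of the clause headed by 'photographed'; c-commands the reflexive within its binding domain — allowed (Principle A).
— Yusuf's assistant: subject of the matrix clause; c-commands the reflexive but lies outside its binding domain — cannot bind it (Principle A).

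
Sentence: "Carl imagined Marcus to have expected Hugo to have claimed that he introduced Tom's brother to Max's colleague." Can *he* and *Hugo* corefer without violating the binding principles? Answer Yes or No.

*Hugo* is an R-expression; Principle C requires it to be free (not bound by any c-commanding expression).
— he: subject of the clause headed by 'introduced'; the pronoun does not c-command the R-expression — coreference allowed.

Yes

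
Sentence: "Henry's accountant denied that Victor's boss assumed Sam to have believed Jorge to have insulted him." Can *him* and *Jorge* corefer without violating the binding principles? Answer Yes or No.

No

*Jorge* is an R-expression; Principle C requires it to be free (not bound by any c-commanding expression).
— him: object of the clause headed by 'insulted'; the R-expression locally c-commands the pronoun — coreference blocked (Principle B on the pronoun).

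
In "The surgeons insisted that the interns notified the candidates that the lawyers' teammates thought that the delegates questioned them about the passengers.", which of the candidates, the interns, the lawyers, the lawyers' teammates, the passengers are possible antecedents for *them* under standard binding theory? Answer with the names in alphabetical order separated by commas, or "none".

the candidates, the interns, the lawyers, the lawyers' teammates

*them* is a pronoun; Principle B requires it to be free in its binding domain — the clause headed by 'questioned'.
— the candidates: object of the clause headed by 'notified'; c-commands the pronoun but lies outside its binding domain — allowed.
— the interns: subject of the clause headed by 'notified'; c-commands the pronoun but lies outside its binding domain — allowed.
— the lawyers: possessor inside the subject DP of the clause headed by 'thought'; does not c-command the pronoun — Principle B does not apply; allowed.
— the lawyers' teammates: subject of the clause headed by 'thought'; c-commands the pronoun but lies outside its binding domain — allowed.
— the passengers: second object of the clause headed by 'questioned'; is c-commanded by the pronoun; coreference would bind this R-expression — blocked (Principle C).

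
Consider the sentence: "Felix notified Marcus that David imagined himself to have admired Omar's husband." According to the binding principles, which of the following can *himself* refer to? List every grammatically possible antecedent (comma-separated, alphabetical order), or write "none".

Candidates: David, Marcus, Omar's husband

*himself* is a reflexive; Principle A requires it to be bound within its binding domain — the clause headed by 'imagined'.
— David: subject of the clause headed by 'imagined'; c-commands the reflexive within its binding domain — allowed (Principle A).
— Marcus: object of the matrix clause; c-commands the reflexive but lies outside its binding domain — cannot bind it (Principle A).
— Omar's husband: object of the clause headed by 'admired'; does not c-command the reflexive — cannot bind it (Principle A).

David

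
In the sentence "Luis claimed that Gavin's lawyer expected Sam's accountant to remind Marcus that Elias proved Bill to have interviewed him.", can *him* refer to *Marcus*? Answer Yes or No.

*him* is a pronoun; Principle B requires it to be free in its binding domain — the clause headed by 'interviewed'.
— Marcus: object of the clause headed by 'remind'; c-commands the pronoun but lies outside its binding domain — allowed.

Yes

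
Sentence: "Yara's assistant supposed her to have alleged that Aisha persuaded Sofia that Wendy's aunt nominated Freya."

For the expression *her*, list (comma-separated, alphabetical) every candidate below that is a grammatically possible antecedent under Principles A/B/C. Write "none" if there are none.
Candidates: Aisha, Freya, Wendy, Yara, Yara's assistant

Yara

*her* is a pronoun; Principle B requires it to be free in its binding domain — the matrix clause.
— Aisha: subject of the clause headed by 'persuaded'; is c-commanded by the pronoun; coreference would bind this R-expression — blocked (Principle C).
— Freya: object of the clause headed by 'nominated'; is c-commanded by the pronoun; coreference would bind this R-expression — blocked (Principle C).
— Wendy: possessor inside the subject DP of the clause headed by 'nominated'; is c-commanded by the pronoun; coreference would bind this R-expression — blocked (Principle C).
— Yara: possessor inside the subject DP of the matrix clause; does not c-command the pronoun — Principle B does not apply; allowed.
— Yara's assistant: subject of the matrix clause; c-commands the pronoun within its binding domain — blocked (Principle B).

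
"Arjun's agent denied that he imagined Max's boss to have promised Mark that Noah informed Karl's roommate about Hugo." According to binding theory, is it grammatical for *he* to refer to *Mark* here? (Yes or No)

*Mark* is an R-expression; Principle C requires it to be free (not bound by any c-commanding expression).
— he: subject of the clause headed by 'imagined'; the pronoun c-commands the R-expression — coreference blocked (Principle C).

No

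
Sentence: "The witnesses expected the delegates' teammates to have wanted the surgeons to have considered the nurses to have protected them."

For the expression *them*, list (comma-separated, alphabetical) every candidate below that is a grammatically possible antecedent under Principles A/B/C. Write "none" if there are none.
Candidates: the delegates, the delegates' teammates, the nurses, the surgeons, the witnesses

the delegates, the delegates' teammates, the surgeons, the witnesses

*them* is a pronoun; Principle B requires it to be free in its binding domain — the clause headed by 'protected'.
— the delegates: possessor inside the subject DP of the clause headed by 'wanted'; does not c-command the pronoun — Principle B does not apply; allowed.
— the delegates' teammates: subject of the clause headed by 'wanted'; c-commands the pronoun but lies outside its binding domain — allowed.
— the nurses: subject of the clause headed by 'protected'; c-commands the pronoun within its binding domain — blocked (Principle B).
— the surgeons: subject of the clause headed by 'considered'; c-commands the pronoun but lies outside its binding domain — allowed.
— the witnesses: subject of the matrix clause; c-commands the pronoun but lies outside its binding domain — allowed.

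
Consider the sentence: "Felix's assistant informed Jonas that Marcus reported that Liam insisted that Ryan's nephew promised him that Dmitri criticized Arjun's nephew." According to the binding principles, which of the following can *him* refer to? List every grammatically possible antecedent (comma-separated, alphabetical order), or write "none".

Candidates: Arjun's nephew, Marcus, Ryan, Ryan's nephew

Marcus, Ryan

*him* is a pronoun; Principle B requires it to be free in its binding domain — the clause headed by 'promised'.
— Arjun's nephew: object of the clause headed by 'criticized'; is c-commanded by the pronoun; coreference would bind this R-expression — blocked (Principle C).
— Marcus: subject of the clause headed by 'reported'; c-commands the pronoun but lies outside its binding domain — allowed.
— Ryan: possessor inside the subject DP of the clause headed by 'promised'; does not c-command the pronoun — Principle B does not apply; allowed.
— Ryan's nephew: subject of the clause headed by 'promised'; c-commands the pronoun within its binding domain — blocked (Principle B).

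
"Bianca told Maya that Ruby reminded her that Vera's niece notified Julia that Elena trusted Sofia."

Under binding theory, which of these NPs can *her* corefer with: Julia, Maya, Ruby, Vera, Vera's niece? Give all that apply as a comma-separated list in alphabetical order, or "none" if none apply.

Maya

*her* is a pronoun; Principle B requires it to be free in its binding domain — the clause headed by 'reminded'.
— Julia: object of the clause headed by 'notified'; is c-commanded by the pronoun; coreference would bind this R-expression — blocked (Principle C).
— Maya: object of the matrix clause; c-commands the pronoun but lies outside its binding domain — allowed.
— Ruby: subject of the clause headed by 'reminded'; c-commands the pronoun within its binding domain — blocked (Principle B).
— Vera: possessor inside the subject DP of the clause headed by 'notified'; is c-commanded by the pronoun; coreference would bind this R-expression — blocked (Principle C).
— Vera's niece: subject of the clause headed by 'notified'; is c-commanded by the pronoun; coreference would bind this R-expression — blocked (Principle C).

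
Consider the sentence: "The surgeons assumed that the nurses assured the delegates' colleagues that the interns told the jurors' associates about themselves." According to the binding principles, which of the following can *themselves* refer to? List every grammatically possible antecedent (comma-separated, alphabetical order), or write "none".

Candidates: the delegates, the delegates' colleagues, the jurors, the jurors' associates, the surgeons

*themselves* is a reflexive; Principle A requires it to be bound within its binding domain — the clause headed by 'told'.
— the delegates: possessor inside the object DP of the clause headed by 'assured'; does not c-command the reflexive — cannot bind it (Principle A).
— the delegates' colleagues: object of the clause headed by 'assured'; c-commands the reflexive but lies outside its binding domain — cannot bind it (Principle A).
— the jurors: possessor inside the object DP of the clause headed by 'told'; does not c-command the reflexive — cannot bind it (Principle A).
— the jurors' associates: object of the clause headed by 'told'; c-commands the reflexive within its binding domain — allowed (Principle A).
— the surgeons: subject of the matrix clause; c-commands the reflexive but lies outside its binding domain — cannot bind it (Principle A).

the jurors' associates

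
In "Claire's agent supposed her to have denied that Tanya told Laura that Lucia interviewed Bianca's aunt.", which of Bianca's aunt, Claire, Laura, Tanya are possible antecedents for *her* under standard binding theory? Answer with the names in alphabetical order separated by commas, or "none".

Claire

*her* is a pronoun; Principle B requires it to be free in its binding domain — the matrix clause.
— Bianca's aunt: object of the clause headed by 'interviewed'; is c-commanded by the pronoun; coreference would bind this R-expression — blocked (Principle C).
— Claire: possessor inside the subject DP of the matrix clause; does not c-command the pronoun — Principle B does not apply; allowed.
— Laura: object of the clause headed by 'told'; is c-commanded by the pronoun; coreference would bind this R-expression — blocked (Principle C).
— Tanya: subject of the clause headed by 'told'; is c-commanded by the pronoun; coreference would bind this R-expression — blocked (Principle C).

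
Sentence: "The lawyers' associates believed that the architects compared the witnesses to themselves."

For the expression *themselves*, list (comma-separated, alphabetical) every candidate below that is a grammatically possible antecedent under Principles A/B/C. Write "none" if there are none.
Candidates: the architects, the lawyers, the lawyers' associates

the architects

*themselves* is a reflexive; Principle A requires it to be bound within its binding domain — the clause headed by 'compared'.
— the architects: subject of the clause headed by 'compared'; c-commands the reflexive within its binding domain — allowed (Principle A).
— the lawyers: possessor inside the subject DP of the matrix clause; does not c-command the reflexive — cannot bind it (Principle A).
— the lawyers' associates: subject of the matrix clause; c-commands the reflexive but lies outside its binding domain — cannot bind it (Principle A).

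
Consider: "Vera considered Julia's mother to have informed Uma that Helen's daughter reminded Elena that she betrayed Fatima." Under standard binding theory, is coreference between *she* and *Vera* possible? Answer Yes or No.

*Vera* is an R-expression; Principle C requires it to be free (not bound by any c-commanding expression).
— she: subject of the clause headed by 'betrayed'; the pronoun does not c-command the R-expression — coreference allowed.

Yes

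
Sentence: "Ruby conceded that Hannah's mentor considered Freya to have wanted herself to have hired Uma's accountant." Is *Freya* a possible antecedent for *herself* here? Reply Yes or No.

Yes

*herself* is a reflexive; Principle A requires it to be bound within its binding domain — the clause headed by 'wanted'.
— Freya: subject of the clause headed by 'wanted'; c-commands the reflexive within its binding domain — allowed (Principle A).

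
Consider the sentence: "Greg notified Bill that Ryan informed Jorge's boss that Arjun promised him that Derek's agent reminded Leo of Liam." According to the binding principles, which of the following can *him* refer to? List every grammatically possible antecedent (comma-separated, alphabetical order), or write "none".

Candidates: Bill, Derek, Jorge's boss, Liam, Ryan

*him* is a pronoun; Principle B requires it to be free in its binding domain — the clause headed by 'promised'.
— Bill: object of the matrix clause; c-commands the pronoun but lies outside its binding domain — allowed.
— Derek: possessor inside the subject DP of the clause headed by 'reminded'; is c-commanded by the pronoun; coreference would bind this R-expression — blocked (Principle C).
— Jorge's boss: object of the clause headed by 'informed'; c-commands the pronoun but lies outside its binding domain — allowed.
— Liam: second object of the clause headed by 'reminded'; is c-commanded by the pronoun; coreference would bind this R-expression — blocked (Principle C).
— Ryan: subject of the clause headed by 'informed'; c-commands the pronoun but lies outside its binding domain — allowed.

Bill, Jorge's boss, Ryan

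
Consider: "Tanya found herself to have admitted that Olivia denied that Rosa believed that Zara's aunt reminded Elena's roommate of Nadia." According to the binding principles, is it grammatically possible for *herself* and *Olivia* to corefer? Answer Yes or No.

No

*herself* is a reflexive; Principle A requires it to be bound within its binding domain — the matrix clause.
— Olivia: subject of the clause headed by 'denied'; does not c-command the reflexive — cannot bind it (Principle A).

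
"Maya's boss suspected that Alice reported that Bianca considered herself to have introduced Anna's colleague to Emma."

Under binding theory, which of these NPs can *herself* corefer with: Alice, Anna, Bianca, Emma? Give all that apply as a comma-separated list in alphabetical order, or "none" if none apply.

Bianca

*herself* is a reflexive; Principle A requires it to be bound within its binding domain — the clause headed by 'considered'.
— Alice: subject of the clause headed by 'reported'; c-commands the reflexive but lies outside its binding domain — cannot bind it (Principle A).
— Anna: possessor inside the object DP of the clause headed by 'introduced'; does not c-command the reflexive — cannot bind it (Principle A).
— Bianca: subject of the clause headed by 'considered'; c-commands the reflexive within its binding domain — allowed (Principle A).
— Emma: second object of the clause headed by 'introduced'; does not c-command the reflexive — cannot bind it (Principle A).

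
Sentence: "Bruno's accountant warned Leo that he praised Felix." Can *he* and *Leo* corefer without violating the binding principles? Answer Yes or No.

*Leo* is an R-expression; Principle C requires it to be free (not bound by any c-commanding expression).
— he: subject of the clause headed by 'praised'; the pronoun does not c-command the R-expression — coreference allowed.

Yes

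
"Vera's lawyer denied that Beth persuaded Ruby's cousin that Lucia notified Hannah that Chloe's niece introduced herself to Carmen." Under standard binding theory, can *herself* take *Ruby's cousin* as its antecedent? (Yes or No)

*herself* is a reflexive; Principle A requires it to be bound within its binding domain — the clause headed by 'introduced'.
— Ruby's cousin: object of the clause headed by 'persuaded'; c-commands the reflexive but lies outside its binding domain — cannot bind it (Principle A).

No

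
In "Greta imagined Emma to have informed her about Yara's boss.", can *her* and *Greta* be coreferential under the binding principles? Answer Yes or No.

*Greta* is an R-expression; Principle C requires it to be free (not bound by any c-commanding expression).
— her: object of the clause headed by 'informed'; the pronoun does not c-command the R-expression — coreference allowed.

Yes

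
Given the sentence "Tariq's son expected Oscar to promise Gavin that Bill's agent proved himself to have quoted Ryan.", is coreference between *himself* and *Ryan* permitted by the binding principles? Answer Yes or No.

No

*himself* is a reflexive; Principle A requires it to be bound within its binding domain — the clause headed by 'proved'.
— Ryan: object of the clause headed by 'quoted'; does not c-command the reflexive — cannot bind it (Principle A).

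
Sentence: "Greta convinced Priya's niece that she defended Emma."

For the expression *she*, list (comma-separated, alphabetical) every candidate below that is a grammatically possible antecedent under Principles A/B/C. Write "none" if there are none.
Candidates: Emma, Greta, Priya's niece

Greta, Priya's niece

*she* is a pronoun; Principle B requires it to be free in its binding domain — the clause headed by 'defended'.
— Emma: object of the clause headed by 'defended'; is c-commanded by the pronoun; coreference would bind this R-expression — blocked (Principle C).
— Greta: subject of the matrix clause; c-commands the pronoun but lies outside its binding domain — allowed.
— Priya's niece: object of the matrix clause; c-commands the pronoun but lies outside its binding domain — allowed.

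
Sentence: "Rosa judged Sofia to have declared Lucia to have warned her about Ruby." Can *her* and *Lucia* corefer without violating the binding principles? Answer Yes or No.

*Lucia* is an R-expression; Principle C requires it to be free (not bound by any c-commanding expression).
— her: object of the clause headed by 'warned'; the R-expression locally c-commands the pronoun — coreference blocked (Principle B on the pronoun).

No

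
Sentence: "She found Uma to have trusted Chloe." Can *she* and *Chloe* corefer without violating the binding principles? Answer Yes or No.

No

*Chloe* is an R-expression; Principle C requires it to be free (not bound by any c-commanding expression).
— she: subject of the matrix clause; the pronoun c-commands the R-expression — coreference blocked (Principle C).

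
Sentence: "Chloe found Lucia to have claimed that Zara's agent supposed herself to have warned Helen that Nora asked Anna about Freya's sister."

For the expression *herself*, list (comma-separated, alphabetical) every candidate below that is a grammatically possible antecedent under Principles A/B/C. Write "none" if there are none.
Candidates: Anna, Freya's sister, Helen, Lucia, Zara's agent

Zara's agent

*herself* is a reflexive; Principle A requires it to be bound within its binding domain — the clause headed by 'supposed'.
— Anna: object of the clause headed by 'asked'; does not c-command the reflexive — cannot bind it (Principle A).
— Freya's sister: second object of the clause headed by 'asked'; does not c-command the reflexive — cannot bind it (Principle A).
— Helen: object of the clause headed by 'warned'; does not c-command the reflexive — cannot bind it (Principle A).
— Lucia: subject of the clause headed by 'claimed'; c-commands the reflexive but lies outside its binding domain — cannot bind it (Principle A).
— Zara's agent: subject of the clause headed by 'supposed'; c-commands the reflexive within its binding domain — allowed (Principle A).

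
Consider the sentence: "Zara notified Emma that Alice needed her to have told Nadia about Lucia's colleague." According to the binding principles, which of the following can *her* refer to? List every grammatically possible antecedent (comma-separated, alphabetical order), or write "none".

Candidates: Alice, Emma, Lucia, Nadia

Emma

*her* is a pronoun; Principle B requires it to be free in its binding domain — the clause headed by 'needed'.
— Alice: subject of the clause headed by 'needed'; c-commands the pronoun within its binding domain — blocked (Principle B).
— Emma: object of the matrix clause; c-commands the pronoun but lies outside its binding domain — allowed.
— Lucia: possessor inside the second object DP of the clause headed by 'told'; is c-commanded by the pronoun; coreference would bind this R-expression — blocked (Principle C).
— Nadia: object of the clause headed by 'told'; is c-commanded by the pronoun; coreference would bind this R-expression — blocked (Principle C).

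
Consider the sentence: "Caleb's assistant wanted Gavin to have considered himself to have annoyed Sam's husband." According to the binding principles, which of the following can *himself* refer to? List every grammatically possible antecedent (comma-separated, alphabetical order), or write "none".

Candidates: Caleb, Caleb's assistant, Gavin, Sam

*himself* is a reflexive; Principle A requires it to be bound within its binding domain — the clause headed by 'considered'.
— Caleb: possessor inside the subject DP of the matrix clause; does not c-command the reflexive — cannot bind it (Principle A).
— Caleb's assistant: subject of the matrix clause; c-commands the reflexive but lies outside its binding domain — cannot bind it (Principle A).
— Gavin: subject of the clause headed by 'considered'; c-commands the reflexive within its binding domain — allowed (Principle A).
— Sam: possessor inside the object DP of the clause headed by 'annoyed'; does not c-command the reflexive — cannot bind it (Principle A).

Gavin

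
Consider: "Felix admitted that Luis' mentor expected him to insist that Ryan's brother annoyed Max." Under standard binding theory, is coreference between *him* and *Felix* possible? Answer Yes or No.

*Felix* is an R-expression; Principle C requires it to be free (not bound by any c-commanding expression).
— him: subject of the clause headed by 'insist'; the pronoun does not c-command the R-expression — coreference allowed.

Yes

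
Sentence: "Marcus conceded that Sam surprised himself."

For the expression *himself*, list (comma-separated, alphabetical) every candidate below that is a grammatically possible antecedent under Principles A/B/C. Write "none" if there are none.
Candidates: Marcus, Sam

*himself* is a reflexive; Principle A requires it to be bound within its binding domain — the clause headed by 'surprised'.
— Marcus: subject of the matrix clause; c-commands the reflexive but lies outside its binding domain — cannot bind it (Principle A).
— Sam: subject of the clause headed by 'surprised'; c-commands the reflexive within its binding domain — allowed (Principle A).

Sam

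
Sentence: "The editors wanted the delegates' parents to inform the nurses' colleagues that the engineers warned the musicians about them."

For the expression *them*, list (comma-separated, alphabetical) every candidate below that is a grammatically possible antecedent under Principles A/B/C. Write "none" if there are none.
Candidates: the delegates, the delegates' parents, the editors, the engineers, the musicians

the delegates, the delegates' parents, the editors

*them* is a pronoun; Principle B requires it to be free in its binding domain — the clause headed by 'warned'.
— the delegates: possessor inside the subject DP of the clause headed by 'inform'; does not c-command the pronoun — Principle B does not apply; allowed.
— the delegates' parents: subject of the clause headed by 'inform'; c-commands the pronoun but lies outside its binding domain — allowed.
— the editors: subject of the matrix clause; c-commands the pronoun but lies outside its binding domain — allowed.
— the engineers: subject of the clause headed by 'warned'; c-commands the pronoun within its binding domain — blocked (Principle B).
— the musicians: object of the clause headed by 'warned'; c-commands the pronoun within its binding domain — blocked (Principle B).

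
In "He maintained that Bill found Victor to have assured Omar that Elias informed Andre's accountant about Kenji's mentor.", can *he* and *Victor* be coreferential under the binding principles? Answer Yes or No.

*Victor* is an R-expression; Principle C requires it to be free (not bound by any c-commanding expression).
— he: subject of the matrix clause; the pronoun c-commands the R-expression — coreference blocked (Principle C).

No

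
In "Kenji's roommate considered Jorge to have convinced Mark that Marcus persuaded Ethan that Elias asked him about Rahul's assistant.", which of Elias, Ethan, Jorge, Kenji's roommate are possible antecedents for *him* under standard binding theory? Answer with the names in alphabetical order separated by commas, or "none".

Ethan, Jorge, Kenji's roommate

*him* is a pronoun; Principle B requires it to be free in its binding domain — the clause headed by 'asked'.
— Elias: subject of the clause headed by 'asked'; c-commands the pronoun within its binding domain — blocked (Principle B).
— Ethan: object of the clause headed by 'persuaded'; c-commands the pronoun but lies outside its binding domain — allowed.
— Jorge: subject of the clause headed by 'convinced'; c-commands the pronoun but lies outside its binding domain — allowed.
— Kenji's roommate: subject of the matrix clause; c-commands the pronoun but lies outside its binding domain — allowed.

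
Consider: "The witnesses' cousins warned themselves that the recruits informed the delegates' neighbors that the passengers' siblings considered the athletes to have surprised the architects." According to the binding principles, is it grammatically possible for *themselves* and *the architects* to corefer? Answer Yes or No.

*themselves* is a reflexive; Principle A requires it to be bound within its binding domain — the matrix clause.
— the architects: object of the clause headed by 'surprised'; does not c-command the reflexive — cannot bind it (Principle A).

No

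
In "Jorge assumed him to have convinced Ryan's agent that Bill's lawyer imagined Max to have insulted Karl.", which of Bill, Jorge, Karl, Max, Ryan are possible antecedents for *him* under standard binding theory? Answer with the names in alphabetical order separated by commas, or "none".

*him* is a pronoun; Principle B requires it to be free in its binding domain — the matrix clause.
— Bill: possessor inside the subject DP of the clause headed by 'imagined'; is c-commanded by the pronoun; coreference would bind this R-expression — blocked (Principle C).
— Jorge: subject of the matrix clause; c-commands the pronoun within its binding domain — blocked (Principle B).
— Karl: object of the clause headed by 'insulted'; is c-commanded by the pronoun; coreference would bind this R-expression — blocked (Principle C).
— Max: subject of the clause headed by 'insulted'; is c-commanded by the pronoun; coreference would bind this R-expression — blocked (Principle C).
— Ryan: possessor inside the object DP of the clause headed by 'convinced'; is c-commanded by the pronoun; coreference would bind this R-expression — blocked (Principle C).

none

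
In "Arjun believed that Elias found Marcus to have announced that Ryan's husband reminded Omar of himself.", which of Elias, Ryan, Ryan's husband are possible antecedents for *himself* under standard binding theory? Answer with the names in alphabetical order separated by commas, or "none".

Ryan's husband

*himself* is a reflexive; Principle A requires it to be bound within its binding domain — the clause headed by 'reminded'.
— Elias: subject of the clause headed by 'found'; c-commands the reflexive but lies outside its binding domain — cannot bind it (Principle A).
— Ryan: possessor inside the subject DP of the clause headed by 'reminded'; does not c-command the reflexive — cannot bind it (Principle A).
— Ryan's husband: subject of the clause headed by 'reminded'; c-commands the reflexive within its binding domain — allowed (Principle A).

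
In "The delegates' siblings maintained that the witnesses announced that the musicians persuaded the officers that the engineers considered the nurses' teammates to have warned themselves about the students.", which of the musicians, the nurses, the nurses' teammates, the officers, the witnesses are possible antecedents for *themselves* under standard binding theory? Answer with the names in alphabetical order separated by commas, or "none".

*themselves* is a reflexive; Principle A requires it to be bound within its binding domain — the clause headed by 'warned'.
— the musicians: subject of the clause headed by 'persuaded'; c-commands the reflexive but lies outside its binding domain — cannot bind it (Principle A).
— the nurses: possessor inside the subject DP of the clause headed by 'warned'; does not c-command the reflexive — cannot bind it (Principle A).
— the nurses' teammates: subject of the clause headed by 'warned'; c-commands the reflexive within its binding domain — allowed (Principle A).
— the officers: object of the clause headed by 'persuaded'; c-commands the reflexive but lies outside its binding domain — cannot bind it (Principle A).
— the witnesses: subject of the clause headed by 'announced'; c-commands the reflexive but lies outside its binding domain — cannot bind it (Principle A).

the nurses' teammates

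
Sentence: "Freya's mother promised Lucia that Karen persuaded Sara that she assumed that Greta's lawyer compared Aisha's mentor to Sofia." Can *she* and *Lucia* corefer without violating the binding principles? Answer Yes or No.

*Lucia* is an R-expression; Principle C requires it to be free (not bound by any c-commanding expression).
— she: subject of the clause headed by 'assumed'; the pronoun does not c-command the R-expression — coreference allowed.

Yes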